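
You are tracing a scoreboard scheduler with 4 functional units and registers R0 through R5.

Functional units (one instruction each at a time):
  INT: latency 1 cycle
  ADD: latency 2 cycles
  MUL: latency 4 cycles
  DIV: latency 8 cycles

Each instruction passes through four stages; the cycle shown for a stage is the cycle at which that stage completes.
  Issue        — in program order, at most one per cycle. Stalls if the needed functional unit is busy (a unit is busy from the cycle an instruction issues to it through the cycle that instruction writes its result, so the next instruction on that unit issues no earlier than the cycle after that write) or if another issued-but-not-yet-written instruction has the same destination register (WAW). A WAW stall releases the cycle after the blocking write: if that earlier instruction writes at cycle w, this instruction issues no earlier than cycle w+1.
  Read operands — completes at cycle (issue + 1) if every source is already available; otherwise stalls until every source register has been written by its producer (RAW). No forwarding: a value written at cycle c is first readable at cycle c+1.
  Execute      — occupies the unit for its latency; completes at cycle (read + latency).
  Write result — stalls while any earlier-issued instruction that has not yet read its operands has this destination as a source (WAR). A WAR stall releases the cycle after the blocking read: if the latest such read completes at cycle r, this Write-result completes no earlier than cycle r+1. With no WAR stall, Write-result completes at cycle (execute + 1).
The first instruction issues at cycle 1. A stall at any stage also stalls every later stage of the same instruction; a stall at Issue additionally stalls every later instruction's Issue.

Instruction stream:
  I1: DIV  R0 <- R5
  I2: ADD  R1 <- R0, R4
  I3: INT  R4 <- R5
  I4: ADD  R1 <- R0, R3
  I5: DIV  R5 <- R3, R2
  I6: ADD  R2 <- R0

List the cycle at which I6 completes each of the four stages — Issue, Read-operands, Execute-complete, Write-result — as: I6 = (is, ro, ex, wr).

I6 = (21, 22, 24, 25)

c1: I1 dispatched to DIV
c2: I1 operands ready, I2 dispatched to ADD
c3: I3 dispatched to INT
c4: I3 operands ready
c5: I3 complete
c10: I1 complete
c11: R0←I1
c12: I2 operands ready
c13: R4←I3
c14: I2 complete
c15: R1←I2
c16: I4 dispatched to ADD
c17: I4 operands ready, I5 dispatched to DIV
c18: I5 operands ready
c19: I4 complete
c20: R1←I4
c21: I6 dispatched to ADD
c22: I6 operands ready
c24: I6 complete
c25: R2←I6
c26: I5 complete
c27: R5←I5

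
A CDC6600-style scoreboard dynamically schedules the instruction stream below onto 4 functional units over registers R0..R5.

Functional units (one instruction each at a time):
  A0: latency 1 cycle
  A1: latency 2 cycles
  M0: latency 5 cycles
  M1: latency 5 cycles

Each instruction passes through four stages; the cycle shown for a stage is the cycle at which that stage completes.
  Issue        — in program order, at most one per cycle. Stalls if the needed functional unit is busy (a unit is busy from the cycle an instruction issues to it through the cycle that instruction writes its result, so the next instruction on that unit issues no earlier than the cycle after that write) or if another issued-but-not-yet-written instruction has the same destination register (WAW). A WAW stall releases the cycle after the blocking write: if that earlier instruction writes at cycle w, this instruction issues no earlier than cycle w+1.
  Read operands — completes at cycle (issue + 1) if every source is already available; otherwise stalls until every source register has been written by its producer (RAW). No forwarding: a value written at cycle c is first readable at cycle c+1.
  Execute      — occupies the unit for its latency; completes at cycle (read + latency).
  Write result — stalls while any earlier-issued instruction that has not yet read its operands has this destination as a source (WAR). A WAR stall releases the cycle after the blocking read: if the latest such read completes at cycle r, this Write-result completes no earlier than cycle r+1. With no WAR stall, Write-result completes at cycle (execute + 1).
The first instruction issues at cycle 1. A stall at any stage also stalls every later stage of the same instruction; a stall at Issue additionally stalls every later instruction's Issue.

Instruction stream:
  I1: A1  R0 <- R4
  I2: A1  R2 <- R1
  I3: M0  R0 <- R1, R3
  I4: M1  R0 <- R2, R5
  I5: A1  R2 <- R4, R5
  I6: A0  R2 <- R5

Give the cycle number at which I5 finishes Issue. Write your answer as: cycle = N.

cycle = 16

I1  is:1  ro:2  ex:4  wr:5
I2  is:6  ro:7  ex:9  wr:10  — struct: A1 busy until I1 writes@5
I3  is:7  ro:8  ex:13  wr:14
I4  is:15  ro:16  ex:21  wr:22  — WAW R0: wait I3 write@14
I5  is:16  ro:17  ex:19  wr:20
I6  is:21  ro:22  ex:23  wr:24  — WAW R2: wait I5 write@20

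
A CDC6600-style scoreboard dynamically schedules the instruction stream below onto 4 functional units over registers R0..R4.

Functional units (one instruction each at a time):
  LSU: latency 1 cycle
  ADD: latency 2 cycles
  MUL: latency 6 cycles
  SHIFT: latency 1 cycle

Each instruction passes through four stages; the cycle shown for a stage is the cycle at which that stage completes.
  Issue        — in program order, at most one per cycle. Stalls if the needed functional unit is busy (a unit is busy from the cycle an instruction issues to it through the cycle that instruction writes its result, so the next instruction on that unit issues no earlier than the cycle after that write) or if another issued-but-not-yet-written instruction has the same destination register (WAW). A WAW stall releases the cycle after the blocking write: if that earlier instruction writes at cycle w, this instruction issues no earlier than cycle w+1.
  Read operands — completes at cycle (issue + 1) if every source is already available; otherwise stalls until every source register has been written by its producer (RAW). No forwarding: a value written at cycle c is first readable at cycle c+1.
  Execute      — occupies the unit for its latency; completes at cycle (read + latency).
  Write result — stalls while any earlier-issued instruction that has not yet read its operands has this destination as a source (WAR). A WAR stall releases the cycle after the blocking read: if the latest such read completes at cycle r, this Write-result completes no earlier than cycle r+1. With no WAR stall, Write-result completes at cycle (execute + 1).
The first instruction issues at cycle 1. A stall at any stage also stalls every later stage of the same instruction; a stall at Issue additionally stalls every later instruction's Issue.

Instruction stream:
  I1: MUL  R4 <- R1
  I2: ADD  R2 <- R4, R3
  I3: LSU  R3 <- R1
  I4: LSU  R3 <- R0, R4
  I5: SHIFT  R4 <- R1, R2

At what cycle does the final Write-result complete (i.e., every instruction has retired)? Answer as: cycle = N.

cycle = 16

  I1 | 1 | 2 | 8 | 9
  I2 | 2 | 10 | 12 | 13   RAW R4: wait I1 write@9
  I3 | 3 | 4 | 5 | 11   WAR R3: wait I2 read@10
  I4 | 12 | 13 | 14 | 15   struct: LSU busy until I3 writes@11
  I5 | 13 | 14 | 15 | 16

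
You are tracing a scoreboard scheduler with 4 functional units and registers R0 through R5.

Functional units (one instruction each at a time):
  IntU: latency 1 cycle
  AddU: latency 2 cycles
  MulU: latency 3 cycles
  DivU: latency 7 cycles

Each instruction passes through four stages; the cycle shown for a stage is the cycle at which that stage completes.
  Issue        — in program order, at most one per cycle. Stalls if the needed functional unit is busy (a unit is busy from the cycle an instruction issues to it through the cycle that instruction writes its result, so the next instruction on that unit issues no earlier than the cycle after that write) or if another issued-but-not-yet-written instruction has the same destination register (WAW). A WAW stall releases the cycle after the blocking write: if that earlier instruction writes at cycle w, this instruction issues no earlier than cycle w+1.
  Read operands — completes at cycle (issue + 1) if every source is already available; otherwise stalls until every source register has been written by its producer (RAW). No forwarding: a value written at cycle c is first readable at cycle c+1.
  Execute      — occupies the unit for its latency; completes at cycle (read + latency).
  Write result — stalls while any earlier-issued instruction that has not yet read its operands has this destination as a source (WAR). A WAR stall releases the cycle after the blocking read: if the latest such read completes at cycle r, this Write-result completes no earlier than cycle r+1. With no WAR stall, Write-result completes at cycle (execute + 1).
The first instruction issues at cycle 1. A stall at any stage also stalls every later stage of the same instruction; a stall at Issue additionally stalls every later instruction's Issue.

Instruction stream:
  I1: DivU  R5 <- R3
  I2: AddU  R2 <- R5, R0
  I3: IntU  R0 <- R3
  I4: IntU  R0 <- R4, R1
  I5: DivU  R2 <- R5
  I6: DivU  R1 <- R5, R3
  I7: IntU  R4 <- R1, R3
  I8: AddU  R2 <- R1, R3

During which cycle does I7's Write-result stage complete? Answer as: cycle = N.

  I1 | 1 | 2 | 9 | 10
  I2 | 2 | 11 | 13 | 14   RAW R5: wait I1 write@10
  I3 | 3 | 4 | 5 | 12   WAR R0: wait I2 read@11
  I4 | 13 | 14 | 15 | 16   struct: IntU busy until I3 writes@12
  I5 | 15 | 16 | 23 | 24   WAW R2: wait I2 write@14
  I6 | 25 | 26 | 33 | 34   struct: DivU busy until I5 writes@24
  I7 | 26 | 35 | 36 | 37   RAW R1: wait I6 write@34
  I8 | 27 | 35 | 37 | 38   RAW R1: wait I6 write@34

cycle = 37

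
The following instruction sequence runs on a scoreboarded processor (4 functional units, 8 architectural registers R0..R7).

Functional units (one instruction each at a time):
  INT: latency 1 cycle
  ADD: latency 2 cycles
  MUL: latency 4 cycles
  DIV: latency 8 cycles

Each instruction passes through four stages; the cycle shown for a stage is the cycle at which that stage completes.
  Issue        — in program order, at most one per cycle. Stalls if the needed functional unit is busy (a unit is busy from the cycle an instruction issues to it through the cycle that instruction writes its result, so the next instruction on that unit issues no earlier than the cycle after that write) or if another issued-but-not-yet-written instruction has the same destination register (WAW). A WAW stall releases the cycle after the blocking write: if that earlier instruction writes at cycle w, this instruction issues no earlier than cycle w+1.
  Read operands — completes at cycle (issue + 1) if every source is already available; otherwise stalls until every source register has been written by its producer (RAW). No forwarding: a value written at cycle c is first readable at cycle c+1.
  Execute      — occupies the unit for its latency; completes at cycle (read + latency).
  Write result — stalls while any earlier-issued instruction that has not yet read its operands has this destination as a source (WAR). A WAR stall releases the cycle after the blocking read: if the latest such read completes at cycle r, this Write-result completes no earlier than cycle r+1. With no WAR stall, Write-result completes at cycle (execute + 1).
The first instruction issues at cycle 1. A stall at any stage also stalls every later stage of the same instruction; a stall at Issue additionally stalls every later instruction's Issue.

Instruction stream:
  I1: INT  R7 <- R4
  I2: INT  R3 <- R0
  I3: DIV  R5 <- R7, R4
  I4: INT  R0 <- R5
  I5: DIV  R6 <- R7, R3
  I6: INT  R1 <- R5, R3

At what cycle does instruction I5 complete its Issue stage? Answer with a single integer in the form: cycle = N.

c1: I1 dispatched to INT
c2: I1 operands ready
c3: I1 complete
c4: R7←I1
c5: I2 dispatched to INT
c6: I2 operands ready | I3 dispatched to DIV
c7: I2 complete | I3 operands ready
c8: R3←I2
c9: I4 dispatched to INT
c15: I3 complete
c16: R5←I3
c17: I4 operands ready | I5 dispatched to DIV
c18: I4 complete | I5 operands ready
c19: R0←I4
c20: I6 dispatched to INT
c21: I6 operands ready
c22: I6 complete
c23: R1←I6
c26: I5 complete
c27: R6←I5

cycle = 17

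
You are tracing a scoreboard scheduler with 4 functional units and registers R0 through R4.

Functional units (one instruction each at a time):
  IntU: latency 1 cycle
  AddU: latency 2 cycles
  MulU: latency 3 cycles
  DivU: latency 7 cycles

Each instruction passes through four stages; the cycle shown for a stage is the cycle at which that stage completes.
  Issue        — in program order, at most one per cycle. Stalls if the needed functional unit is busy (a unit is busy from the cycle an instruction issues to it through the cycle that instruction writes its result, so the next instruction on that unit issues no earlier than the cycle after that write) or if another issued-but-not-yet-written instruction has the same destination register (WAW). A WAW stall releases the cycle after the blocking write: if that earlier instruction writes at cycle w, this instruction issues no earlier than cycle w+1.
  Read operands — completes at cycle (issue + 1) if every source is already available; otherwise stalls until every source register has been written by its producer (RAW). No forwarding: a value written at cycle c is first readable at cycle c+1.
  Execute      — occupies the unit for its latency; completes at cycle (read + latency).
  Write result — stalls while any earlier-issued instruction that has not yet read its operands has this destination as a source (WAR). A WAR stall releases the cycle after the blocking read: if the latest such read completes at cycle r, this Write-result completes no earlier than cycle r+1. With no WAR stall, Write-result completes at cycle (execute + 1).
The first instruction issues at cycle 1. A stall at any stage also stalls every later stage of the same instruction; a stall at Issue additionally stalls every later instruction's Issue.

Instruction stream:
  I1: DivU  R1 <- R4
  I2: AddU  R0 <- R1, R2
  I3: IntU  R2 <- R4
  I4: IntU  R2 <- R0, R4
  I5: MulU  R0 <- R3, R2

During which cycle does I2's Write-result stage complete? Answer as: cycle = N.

cycle = 14

[I1] 1/2/9/10
[I2] 2/11/13/14  (RAW R1: wait I1 write@10)
[I3] 3/4/5/12  (WAR R2: wait I2 read@11)
[I4] 13/15/16/17  (struct: IntU busy until I3 writes@12; RAW R0: wait I2 write@14)
[I5] 15/18/21/22  (WAW R0: wait I2 write@14; RAW R2: wait I4 write@17)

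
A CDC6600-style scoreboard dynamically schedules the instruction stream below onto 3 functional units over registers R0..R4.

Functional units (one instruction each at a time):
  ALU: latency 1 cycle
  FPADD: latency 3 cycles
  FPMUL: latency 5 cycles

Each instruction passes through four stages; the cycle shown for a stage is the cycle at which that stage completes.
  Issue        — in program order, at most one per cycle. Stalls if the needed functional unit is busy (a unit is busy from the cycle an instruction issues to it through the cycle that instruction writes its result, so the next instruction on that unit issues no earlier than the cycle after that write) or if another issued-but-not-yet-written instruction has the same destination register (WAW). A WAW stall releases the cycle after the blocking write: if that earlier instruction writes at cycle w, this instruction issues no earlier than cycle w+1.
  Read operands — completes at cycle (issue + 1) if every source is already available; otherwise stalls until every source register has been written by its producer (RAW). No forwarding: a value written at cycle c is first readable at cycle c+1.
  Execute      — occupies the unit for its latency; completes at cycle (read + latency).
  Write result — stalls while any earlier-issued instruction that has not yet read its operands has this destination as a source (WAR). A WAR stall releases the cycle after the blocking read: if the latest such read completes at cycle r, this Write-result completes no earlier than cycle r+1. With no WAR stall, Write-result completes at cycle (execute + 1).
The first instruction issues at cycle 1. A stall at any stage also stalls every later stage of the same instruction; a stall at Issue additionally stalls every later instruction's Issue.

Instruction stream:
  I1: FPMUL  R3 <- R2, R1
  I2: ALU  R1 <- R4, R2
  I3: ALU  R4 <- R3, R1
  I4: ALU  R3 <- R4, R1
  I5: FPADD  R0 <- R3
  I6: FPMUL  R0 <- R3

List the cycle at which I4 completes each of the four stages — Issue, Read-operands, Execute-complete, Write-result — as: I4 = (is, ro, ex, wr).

c1: issue I1 (FPMUL)
c2: I1 read-ops · issue I2 (ALU)
c3: I2 read-ops
c4: I2 finished on ALU
c5: I2→R1
c6: issue I3 (ALU)
c7: I1 finished on FPMUL
c8: I1→R3
c9: I3 read-ops
c10: I3 finished on ALU
c11: I3→R4
c12: issue I4 (ALU)
c13: I4 read-ops · issue I5 (FPADD)
c14: I4 finished on ALU
c15: I4→R3
c16: I5 read-ops
c19: I5 finished on FPADD
c20: I5→R0
c21: issue I6 (FPMUL)
c22: I6 read-ops
c27: I6 finished on FPMUL
c28: I6→R0

I4 = (12, 13, 14, 15)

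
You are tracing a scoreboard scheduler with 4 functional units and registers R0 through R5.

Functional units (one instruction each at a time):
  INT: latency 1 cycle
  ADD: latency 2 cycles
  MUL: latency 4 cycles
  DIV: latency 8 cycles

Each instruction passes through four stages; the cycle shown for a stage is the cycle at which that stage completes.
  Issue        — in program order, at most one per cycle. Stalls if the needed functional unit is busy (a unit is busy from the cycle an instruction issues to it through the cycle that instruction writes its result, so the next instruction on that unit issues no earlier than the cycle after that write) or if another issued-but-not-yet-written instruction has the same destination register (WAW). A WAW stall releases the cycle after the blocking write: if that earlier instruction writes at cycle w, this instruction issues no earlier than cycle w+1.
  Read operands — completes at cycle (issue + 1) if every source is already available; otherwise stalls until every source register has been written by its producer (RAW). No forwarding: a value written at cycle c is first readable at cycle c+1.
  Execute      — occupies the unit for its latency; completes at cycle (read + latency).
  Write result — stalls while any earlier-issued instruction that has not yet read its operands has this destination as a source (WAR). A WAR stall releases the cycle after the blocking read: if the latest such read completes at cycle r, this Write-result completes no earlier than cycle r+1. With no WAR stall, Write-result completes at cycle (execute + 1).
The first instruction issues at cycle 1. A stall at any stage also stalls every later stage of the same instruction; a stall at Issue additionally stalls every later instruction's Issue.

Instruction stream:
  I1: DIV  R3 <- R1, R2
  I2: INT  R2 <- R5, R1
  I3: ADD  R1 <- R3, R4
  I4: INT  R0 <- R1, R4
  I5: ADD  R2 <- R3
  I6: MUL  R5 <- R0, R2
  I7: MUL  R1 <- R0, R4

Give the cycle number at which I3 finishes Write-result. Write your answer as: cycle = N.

[1] I1 issues→DIV
[2] I1 reads, I2 issues→INT
[3] I2 reads, I3 issues→ADD
[4] I2 exec-done
[5] I2 writes R2
[6] I4 issues→INT
[10] I1 exec-done
[11] I1 writes R3
[12] I3 reads
[14] I3 exec-done
[15] I3 writes R1
[16] I4 reads, I5 issues→ADD
[17] I4 exec-done, I5 reads, I6 issues→MUL
[18] I4 writes R0
[19] I5 exec-done
[20] I5 writes R2
[21] I6 reads
[25] I6 exec-done
[26] I6 writes R5
[27] I7 issues→MUL
[28] I7 reads
[32] I7 exec-done
[33] I7 writes R1

cycle = 15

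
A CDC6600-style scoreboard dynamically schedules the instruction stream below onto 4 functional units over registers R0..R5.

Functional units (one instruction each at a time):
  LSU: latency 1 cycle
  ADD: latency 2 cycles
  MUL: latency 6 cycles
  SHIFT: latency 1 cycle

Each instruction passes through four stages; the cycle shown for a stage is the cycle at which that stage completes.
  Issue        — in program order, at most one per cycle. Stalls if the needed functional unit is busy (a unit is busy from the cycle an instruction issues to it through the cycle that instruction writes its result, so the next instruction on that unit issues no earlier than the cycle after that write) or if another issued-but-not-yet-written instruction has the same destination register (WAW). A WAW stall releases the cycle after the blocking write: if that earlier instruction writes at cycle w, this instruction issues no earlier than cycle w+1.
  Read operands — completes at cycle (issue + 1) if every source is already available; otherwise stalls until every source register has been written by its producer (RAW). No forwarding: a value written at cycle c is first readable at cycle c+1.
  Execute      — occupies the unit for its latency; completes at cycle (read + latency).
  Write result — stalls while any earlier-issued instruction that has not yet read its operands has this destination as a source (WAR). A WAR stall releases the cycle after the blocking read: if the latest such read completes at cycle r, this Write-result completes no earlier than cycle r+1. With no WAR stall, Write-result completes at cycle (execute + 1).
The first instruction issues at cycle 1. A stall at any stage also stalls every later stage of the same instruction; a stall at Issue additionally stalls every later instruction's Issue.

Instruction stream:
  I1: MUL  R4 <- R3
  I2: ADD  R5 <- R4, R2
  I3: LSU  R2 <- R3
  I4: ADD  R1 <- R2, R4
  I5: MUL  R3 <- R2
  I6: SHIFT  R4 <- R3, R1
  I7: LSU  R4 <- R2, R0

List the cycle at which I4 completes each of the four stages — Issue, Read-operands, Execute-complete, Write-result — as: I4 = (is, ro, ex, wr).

I4 = (14, 15, 17, 18)

[I1] 1/2/8/9
[I2] 2/10/12/13  (RAW R4: wait I1 write@9)
[I3] 3/4/5/11  (WAR R2: wait I2 read@10)
[I4] 14/15/17/18  (struct: ADD busy until I2 writes@13)
[I5] 15/16/22/23
[I6] 16/24/25/26  (RAW R3: wait I5 write@23)
[I7] 27/28/29/30  (WAW R4: wait I6 write@26)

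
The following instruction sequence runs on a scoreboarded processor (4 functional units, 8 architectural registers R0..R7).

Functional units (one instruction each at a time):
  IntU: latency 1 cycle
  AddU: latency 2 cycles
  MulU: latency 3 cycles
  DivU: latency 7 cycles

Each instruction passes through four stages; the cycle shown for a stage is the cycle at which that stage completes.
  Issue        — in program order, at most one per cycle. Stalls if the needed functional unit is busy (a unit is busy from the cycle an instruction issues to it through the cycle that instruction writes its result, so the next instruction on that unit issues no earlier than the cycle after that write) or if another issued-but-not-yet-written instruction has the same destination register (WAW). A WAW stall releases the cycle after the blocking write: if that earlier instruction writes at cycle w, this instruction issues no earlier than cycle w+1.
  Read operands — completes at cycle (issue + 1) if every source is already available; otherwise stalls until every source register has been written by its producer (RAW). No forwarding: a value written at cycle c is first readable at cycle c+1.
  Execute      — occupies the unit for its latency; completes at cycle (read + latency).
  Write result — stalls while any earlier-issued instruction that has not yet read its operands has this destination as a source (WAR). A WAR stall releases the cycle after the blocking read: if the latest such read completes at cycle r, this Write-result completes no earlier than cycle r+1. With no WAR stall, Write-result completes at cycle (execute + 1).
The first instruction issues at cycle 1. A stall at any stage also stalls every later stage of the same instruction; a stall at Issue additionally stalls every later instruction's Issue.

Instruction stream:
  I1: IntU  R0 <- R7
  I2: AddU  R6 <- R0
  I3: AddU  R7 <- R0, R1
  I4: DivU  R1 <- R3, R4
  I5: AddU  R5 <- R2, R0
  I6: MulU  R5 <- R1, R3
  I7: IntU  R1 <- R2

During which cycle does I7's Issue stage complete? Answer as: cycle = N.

cycle = 20

[1] I1 issues→IntU
[2] I1 reads | I2 issues→AddU
[3] I1 exec-done
[4] I1 writes R0
[5] I2 reads
[7] I2 exec-done
[8] I2 writes R6
[9] I3 issues→AddU
[10] I3 reads | I4 issues→DivU
[11] I4 reads
[12] I3 exec-done
[13] I3 writes R7
[14] I5 issues→AddU
[15] I5 reads
[17] I5 exec-done
[18] I4 exec-done | I5 writes R5
[19] I4 writes R1 | I6 issues→MulU
[20] I6 reads | I7 issues→IntU
[21] I7 reads
[22] I7 exec-done
[23] I6 exec-done | I7 writes R1
[24] I6 writes R5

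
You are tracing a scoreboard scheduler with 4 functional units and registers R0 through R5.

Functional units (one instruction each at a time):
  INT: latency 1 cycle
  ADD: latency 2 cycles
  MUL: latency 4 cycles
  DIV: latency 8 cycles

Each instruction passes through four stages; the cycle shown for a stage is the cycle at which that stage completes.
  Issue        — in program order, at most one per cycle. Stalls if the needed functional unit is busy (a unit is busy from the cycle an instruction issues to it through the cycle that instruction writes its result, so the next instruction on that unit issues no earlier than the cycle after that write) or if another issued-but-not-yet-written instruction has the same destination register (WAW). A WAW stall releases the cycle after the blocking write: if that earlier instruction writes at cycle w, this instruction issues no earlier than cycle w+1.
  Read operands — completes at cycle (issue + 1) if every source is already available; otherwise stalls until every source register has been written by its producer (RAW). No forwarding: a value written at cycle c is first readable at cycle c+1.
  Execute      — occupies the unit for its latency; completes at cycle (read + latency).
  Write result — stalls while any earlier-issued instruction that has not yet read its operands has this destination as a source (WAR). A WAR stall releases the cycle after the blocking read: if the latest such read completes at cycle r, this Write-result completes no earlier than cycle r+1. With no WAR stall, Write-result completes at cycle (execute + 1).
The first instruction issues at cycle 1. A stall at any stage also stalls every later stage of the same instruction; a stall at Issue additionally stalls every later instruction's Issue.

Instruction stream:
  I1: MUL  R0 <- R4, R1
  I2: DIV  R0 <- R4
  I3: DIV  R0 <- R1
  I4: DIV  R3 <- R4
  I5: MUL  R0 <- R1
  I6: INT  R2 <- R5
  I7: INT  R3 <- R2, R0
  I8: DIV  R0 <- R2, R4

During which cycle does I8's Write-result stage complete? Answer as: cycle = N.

[1] I1 issues→MUL
[2] I1 reads
[6] I1 exec-done
[7] I1 writes R0
[8] I2 issues→DIV
[9] I2 reads
[17] I2 exec-done
[18] I2 writes R0
[19] I3 issues→DIV
[20] I3 reads
[28] I3 exec-done
[29] I3 writes R0
[30] I4 issues→DIV
[31] I4 reads, I5 issues→MUL
[32] I5 reads, I6 issues→INT
[33] I6 reads
[34] I6 exec-done
[35] I6 writes R2
[36] I5 exec-done
[37] I5 writes R0
[39] I4 exec-done
[40] I4 writes R3
[41] I7 issues→INT
[42] I7 reads, I8 issues→DIV
[43] I7 exec-done, I8 reads
[44] I7 writes R3
[51] I8 exec-done
[52] I8 writes R0

cycle = 52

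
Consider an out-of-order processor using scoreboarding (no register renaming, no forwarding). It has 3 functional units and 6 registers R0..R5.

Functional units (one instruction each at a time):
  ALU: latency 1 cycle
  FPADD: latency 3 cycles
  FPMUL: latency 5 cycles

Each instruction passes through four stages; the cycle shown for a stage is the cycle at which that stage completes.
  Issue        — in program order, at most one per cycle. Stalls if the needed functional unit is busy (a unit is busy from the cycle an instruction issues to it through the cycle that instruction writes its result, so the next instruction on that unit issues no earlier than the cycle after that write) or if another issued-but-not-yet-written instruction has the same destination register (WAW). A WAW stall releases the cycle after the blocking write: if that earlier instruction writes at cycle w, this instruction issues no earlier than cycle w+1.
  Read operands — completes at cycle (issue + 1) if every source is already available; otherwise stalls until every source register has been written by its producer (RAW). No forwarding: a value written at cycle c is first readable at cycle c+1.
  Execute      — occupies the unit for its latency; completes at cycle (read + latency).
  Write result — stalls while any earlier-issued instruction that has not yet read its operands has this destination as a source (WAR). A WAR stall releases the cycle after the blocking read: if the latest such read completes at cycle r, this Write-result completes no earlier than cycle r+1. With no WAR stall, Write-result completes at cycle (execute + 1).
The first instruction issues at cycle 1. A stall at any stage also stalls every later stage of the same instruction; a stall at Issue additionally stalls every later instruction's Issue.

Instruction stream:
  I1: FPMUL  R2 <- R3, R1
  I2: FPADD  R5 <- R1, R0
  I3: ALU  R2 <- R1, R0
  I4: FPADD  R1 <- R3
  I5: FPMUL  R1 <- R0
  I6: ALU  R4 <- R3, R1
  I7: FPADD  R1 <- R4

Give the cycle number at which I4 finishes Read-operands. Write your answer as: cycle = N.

cycle = 11

cycle 1: I1→FPMUL
cycle 2: I1 RO · I2→FPADD
cycle 3: I2 RO
cycle 6: I2 EX
cycle 7: I1 EX · I2 WR R5
cycle 8: I1 WR R2
cycle 9: I3→ALU
cycle 10: I3 RO · I4→FPADD
cycle 11: I3 EX · I4 RO
cycle 12: I3 WR R2
cycle 14: I4 EX
cycle 15: I4 WR R1
cycle 16: I5→FPMUL
cycle 17: I5 RO · I6→ALU
cycle 22: I5 EX
cycle 23: I5 WR R1
cycle 24: I6 RO · I7→FPADD
cycle 25: I6 EX
cycle 26: I6 WR R4
cycle 27: I7 RO
cycle 30: I7 EX
cycle 31: I7 WR R1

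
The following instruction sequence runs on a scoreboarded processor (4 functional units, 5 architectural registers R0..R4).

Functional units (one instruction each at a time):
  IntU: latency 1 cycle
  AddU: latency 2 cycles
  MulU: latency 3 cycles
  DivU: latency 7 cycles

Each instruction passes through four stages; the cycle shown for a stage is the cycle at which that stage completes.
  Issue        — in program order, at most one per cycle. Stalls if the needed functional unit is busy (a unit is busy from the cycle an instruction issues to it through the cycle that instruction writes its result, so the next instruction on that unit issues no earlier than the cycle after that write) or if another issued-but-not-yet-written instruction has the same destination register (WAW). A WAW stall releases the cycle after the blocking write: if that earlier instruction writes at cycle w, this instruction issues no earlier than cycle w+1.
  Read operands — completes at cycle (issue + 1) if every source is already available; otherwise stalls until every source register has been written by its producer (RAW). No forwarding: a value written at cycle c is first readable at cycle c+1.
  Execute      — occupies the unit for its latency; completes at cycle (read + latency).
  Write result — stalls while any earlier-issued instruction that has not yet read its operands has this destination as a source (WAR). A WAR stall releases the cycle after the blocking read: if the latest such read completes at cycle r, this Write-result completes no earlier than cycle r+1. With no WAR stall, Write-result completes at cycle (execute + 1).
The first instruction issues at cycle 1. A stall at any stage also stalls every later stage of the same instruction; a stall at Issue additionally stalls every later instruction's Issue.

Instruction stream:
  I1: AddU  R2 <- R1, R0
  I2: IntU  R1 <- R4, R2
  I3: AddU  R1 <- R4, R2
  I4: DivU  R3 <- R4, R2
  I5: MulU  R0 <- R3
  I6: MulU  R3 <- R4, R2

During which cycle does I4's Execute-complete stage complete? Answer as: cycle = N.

c1: I1→AddU
c2: I1 RO | I2→IntU
c4: I1 EX
c5: I1 WR R2
c6: I2 RO
c7: I2 EX
c8: I2 WR R1
c9: I3→AddU
c10: I3 RO | I4→DivU
c11: I4 RO | I5→MulU
c12: I3 EX
c13: I3 WR R1
c18: I4 EX
c19: I4 WR R3
c20: I5 RO
c23: I5 EX
c24: I5 WR R0
c25: I6→MulU
c26: I6 RO
c29: I6 EX
c30: I6 WR R3

cycle = 18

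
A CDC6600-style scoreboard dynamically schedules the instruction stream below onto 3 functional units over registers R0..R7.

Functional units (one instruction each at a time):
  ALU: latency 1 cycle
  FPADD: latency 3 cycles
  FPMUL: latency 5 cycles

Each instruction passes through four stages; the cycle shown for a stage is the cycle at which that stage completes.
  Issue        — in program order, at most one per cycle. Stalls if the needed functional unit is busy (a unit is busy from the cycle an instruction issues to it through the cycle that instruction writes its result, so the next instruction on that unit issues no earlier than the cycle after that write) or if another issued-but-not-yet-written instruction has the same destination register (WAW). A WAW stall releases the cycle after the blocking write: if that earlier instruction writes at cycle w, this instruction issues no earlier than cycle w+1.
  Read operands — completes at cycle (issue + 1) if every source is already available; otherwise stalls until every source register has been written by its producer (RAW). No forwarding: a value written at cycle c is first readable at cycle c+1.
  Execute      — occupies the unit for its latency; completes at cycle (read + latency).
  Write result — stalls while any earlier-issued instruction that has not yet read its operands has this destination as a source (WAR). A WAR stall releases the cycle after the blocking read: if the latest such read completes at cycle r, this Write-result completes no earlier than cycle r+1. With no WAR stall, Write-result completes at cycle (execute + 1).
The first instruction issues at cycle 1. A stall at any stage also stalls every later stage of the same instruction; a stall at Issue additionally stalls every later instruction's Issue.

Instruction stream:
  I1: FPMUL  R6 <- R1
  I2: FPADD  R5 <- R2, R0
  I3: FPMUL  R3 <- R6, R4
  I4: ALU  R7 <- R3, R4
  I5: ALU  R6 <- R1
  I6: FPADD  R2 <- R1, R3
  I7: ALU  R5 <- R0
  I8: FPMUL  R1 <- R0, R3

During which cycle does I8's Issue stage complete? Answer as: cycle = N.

cycle = 25

c1: I1→FPMUL
c2: I1 RO; I2→FPADD
c3: I2 RO
c6: I2 EX
c7: I1 EX; I2 WR R5
c8: I1 WR R6
c9: I3→FPMUL
c10: I3 RO; I4→ALU
c15: I3 EX
c16: I3 WR R3
c17: I4 RO
c18: I4 EX
c19: I4 WR R7
c20: I5→ALU
c21: I5 RO; I6→FPADD
c22: I5 EX; I6 RO
c23: I5 WR R6
c24: I7→ALU
c25: I6 EX; I7 RO; I8→FPMUL
c26: I6 WR R2; I7 EX; I8 RO
c27: I7 WR R5
c31: I8 EX
c32: I8 WR R1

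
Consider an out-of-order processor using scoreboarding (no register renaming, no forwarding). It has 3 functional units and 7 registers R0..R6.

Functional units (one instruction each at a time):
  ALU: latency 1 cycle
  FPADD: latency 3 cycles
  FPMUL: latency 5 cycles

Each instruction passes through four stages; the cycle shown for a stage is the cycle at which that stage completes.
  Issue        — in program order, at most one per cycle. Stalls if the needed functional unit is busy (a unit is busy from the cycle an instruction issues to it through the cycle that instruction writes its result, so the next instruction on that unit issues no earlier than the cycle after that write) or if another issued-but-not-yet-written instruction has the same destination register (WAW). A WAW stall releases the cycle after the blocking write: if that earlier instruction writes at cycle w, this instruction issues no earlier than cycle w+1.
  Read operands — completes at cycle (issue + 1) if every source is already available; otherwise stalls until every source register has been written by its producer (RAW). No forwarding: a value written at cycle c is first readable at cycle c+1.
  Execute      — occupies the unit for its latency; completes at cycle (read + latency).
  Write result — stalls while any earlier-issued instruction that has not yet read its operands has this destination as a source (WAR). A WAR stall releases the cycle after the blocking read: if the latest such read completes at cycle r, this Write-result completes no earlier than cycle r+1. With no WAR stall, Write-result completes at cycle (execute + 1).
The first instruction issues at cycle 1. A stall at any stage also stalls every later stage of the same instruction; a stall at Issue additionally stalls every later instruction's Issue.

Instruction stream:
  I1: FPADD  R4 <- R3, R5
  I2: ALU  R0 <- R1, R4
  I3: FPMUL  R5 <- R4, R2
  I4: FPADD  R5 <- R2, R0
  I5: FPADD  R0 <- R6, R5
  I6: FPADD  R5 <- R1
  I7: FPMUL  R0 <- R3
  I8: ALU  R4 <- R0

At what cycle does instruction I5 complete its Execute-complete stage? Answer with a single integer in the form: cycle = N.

I1 -> (1, 2, 5, 6)
I2 -> (2, 7, 8, 9)  // RAW R4: wait I1 write@6
I3 -> (3, 7, 12, 13)  // RAW R4: wait I1 write@6
I4 -> (14, 15, 18, 19)  // WAW R5: wait I3 write@13
I5 -> (20, 21, 24, 25)  // struct: FPADD busy until I4 writes@19
I6 -> (26, 27, 30, 31)  // struct: FPADD busy until I5 writes@25
I7 -> (27, 28, 33, 34)
I8 -> (28, 35, 36, 37)  // RAW R0: wait I7 write@34

cycle = 24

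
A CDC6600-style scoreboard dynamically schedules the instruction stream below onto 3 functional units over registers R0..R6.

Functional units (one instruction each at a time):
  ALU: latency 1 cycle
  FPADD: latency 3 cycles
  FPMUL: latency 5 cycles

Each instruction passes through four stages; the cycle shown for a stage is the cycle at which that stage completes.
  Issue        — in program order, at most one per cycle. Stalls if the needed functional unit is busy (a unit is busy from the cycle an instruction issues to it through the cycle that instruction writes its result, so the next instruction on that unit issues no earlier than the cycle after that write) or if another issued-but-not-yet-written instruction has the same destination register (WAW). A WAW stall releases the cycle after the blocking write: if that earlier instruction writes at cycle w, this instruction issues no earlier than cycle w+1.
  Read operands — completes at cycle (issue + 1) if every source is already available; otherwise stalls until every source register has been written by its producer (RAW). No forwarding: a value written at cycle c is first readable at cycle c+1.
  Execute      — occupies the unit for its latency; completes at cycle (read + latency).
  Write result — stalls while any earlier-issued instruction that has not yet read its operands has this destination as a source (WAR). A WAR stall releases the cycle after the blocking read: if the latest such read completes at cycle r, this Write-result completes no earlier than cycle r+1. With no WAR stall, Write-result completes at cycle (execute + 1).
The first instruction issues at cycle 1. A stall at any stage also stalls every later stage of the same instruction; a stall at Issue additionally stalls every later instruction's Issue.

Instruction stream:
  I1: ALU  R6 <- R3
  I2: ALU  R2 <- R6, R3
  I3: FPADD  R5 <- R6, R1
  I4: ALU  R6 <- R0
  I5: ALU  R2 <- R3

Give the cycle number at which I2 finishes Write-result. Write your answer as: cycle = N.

[I1] 1/2/3/4
[I2] 5/6/7/8  (struct: ALU busy until I1 writes@4)
[I3] 6/7/10/11
[I4] 9/10/11/12  (struct: ALU busy until I2 writes@8)
[I5] 13/14/15/16  (struct: ALU busy until I4 writes@12)

cycle = 8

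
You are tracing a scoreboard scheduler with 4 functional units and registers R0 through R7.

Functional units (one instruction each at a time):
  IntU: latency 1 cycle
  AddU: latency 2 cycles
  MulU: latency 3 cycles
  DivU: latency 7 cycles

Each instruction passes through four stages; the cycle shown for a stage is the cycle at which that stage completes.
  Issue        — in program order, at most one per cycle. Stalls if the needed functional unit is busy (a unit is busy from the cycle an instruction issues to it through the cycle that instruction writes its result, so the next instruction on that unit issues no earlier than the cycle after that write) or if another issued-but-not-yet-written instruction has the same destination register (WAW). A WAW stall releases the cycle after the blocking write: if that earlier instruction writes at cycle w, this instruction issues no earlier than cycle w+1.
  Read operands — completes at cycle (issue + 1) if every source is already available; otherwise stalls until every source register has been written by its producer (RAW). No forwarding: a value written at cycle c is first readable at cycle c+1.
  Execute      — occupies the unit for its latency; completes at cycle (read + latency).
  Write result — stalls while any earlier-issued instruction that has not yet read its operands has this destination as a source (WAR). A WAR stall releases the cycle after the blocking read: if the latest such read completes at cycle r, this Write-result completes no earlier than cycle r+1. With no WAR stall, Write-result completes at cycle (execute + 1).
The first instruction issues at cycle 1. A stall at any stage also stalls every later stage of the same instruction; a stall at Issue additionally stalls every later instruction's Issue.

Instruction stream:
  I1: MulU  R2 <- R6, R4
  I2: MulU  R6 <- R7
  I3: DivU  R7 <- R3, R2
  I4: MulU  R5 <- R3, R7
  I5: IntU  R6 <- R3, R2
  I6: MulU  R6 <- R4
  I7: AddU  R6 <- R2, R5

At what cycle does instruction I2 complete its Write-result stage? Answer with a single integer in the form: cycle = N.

I1 -> (1, 2, 5, 6)
I2 -> (7, 8, 11, 12)  // struct: MulU busy until I1 writes@6
I3 -> (8, 9, 16, 17)
I4 -> (13, 18, 21, 22)  // struct: MulU busy until I2 writes@12, RAW R7: wait I3 write@17
I5 -> (14, 15, 16, 17)
I6 -> (23, 24, 27, 28)  // struct: MulU busy until I4 writes@22
I7 -> (29, 30, 32, 33)  // WAW R6: wait I6 write@28

cycle = 12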